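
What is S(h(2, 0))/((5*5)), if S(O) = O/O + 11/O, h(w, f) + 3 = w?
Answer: -⅖ ≈ -0.40000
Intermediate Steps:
h(w, f) = -3 + w
S(O) = 1 + 11/O
S(h(2, 0))/((5*5)) = ((11 + (-3 + 2))/(-3 + 2))/((5*5)) = ((11 - 1)/(-1))/25 = -1*10*(1/25) = -10*1/25 = -⅖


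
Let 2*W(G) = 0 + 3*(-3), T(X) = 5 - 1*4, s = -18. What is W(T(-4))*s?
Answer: 81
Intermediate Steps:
T(X) = 1 (T(X) = 5 - 4 = 1)
W(G) = -9/2 (W(G) = (0 + 3*(-3))/2 = (0 - 9)/2 = (1/2)*(-9) = -9/2)
W(T(-4))*s = -9/2*(-18) = 81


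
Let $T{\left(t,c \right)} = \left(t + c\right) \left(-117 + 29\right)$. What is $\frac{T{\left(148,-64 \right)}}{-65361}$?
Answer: $\frac{2464}{21787} \approx 0.11309$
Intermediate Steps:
$T{\left(t,c \right)} = - 88 c - 88 t$ ($T{\left(t,c \right)} = \left(c + t\right) \left(-88\right) = - 88 c - 88 t$)
$\frac{T{\left(148,-64 \right)}}{-65361} = \frac{\left(-88\right) \left(-64\right) - 13024}{-65361} = \left(5632 - 13024\right) \left(- \frac{1}{65361}\right) = \left(-7392\right) \left(- \frac{1}{65361}\right) = \frac{2464}{21787}$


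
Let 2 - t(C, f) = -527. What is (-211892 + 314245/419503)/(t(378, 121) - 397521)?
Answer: 88889015431/166539334976 ≈ 0.53374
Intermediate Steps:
t(C, f) = 529 (t(C, f) = 2 - 1*(-527) = 2 + 527 = 529)
(-211892 + 314245/419503)/(t(378, 121) - 397521) = (-211892 + 314245/419503)/(529 - 397521) = (-211892 + 314245*(1/419503))/(-396992) = (-211892 + 314245/419503)*(-1/396992) = -88889015431/419503*(-1/396992) = 88889015431/166539334976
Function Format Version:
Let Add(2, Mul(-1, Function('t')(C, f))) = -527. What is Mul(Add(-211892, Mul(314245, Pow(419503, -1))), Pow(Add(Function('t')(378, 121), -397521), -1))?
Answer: Rational(88889015431, 166539334976) ≈ 0.53374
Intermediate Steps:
Function('t')(C, f) = 529 (Function('t')(C, f) = Add(2, Mul(-1, -527)) = Add(2, 527) = 529)
Mul(Add(-211892, Mul(314245, Pow(419503, -1))), Pow(Add(Function('t')(378, 121), -397521), -1)) = Mul(Add(-211892, Mul(314245, Pow(419503, -1))), Pow(Add(529, -397521), -1)) = Mul(Add(-211892, Mul(314245, Rational(1, 419503))), Pow(-396992, -1)) = Mul(Add(-211892, Rational(314245, 419503)), Rational(-1, 396992)) = Mul(Rational(-88889015431, 419503), Rational(-1, 396992)) = Rational(88889015431, 166539334976)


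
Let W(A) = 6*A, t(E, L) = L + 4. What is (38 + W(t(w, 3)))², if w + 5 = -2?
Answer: 6400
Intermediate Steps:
w = -7 (w = -5 - 2 = -7)
t(E, L) = 4 + L
(38 + W(t(w, 3)))² = (38 + 6*(4 + 3))² = (38 + 6*7)² = (38 + 42)² = 80² = 6400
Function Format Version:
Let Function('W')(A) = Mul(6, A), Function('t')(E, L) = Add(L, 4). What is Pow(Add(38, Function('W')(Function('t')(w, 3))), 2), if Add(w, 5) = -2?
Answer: 6400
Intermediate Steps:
w = -7 (w = Add(-5, -2) = -7)
Function('t')(E, L) = Add(4, L)
Pow(Add(38, Function('W')(Function('t')(w, 3))), 2) = Pow(Add(38, Mul(6, Add(4, 3))), 2) = Pow(Add(38, Mul(6, 7)), 2) = Pow(Add(38, 42), 2) = Pow(80, 2) = 6400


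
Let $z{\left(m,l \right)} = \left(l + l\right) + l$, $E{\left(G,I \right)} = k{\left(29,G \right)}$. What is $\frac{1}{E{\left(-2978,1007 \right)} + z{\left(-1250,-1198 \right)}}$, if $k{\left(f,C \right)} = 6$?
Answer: $- \frac{1}{3588} \approx -0.00027871$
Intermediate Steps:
$E{\left(G,I \right)} = 6$
$z{\left(m,l \right)} = 3 l$ ($z{\left(m,l \right)} = 2 l + l = 3 l$)
$\frac{1}{E{\left(-2978,1007 \right)} + z{\left(-1250,-1198 \right)}} = \frac{1}{6 + 3 \left(-1198\right)} = \frac{1}{6 - 3594} = \frac{1}{-3588} = - \frac{1}{3588}$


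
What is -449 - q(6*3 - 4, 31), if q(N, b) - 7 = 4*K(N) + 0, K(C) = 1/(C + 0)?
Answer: -3194/7 ≈ -456.29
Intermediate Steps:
K(C) = 1/C
q(N, b) = 7 + 4/N (q(N, b) = 7 + (4/N + 0) = 7 + 4/N)
-449 - q(6*3 - 4, 31) = -449 - (7 + 4/(6*3 - 4)) = -449 - (7 + 4/(18 - 4)) = -449 - (7 + 4/14) = -449 - (7 + 4*(1/14)) = -449 - (7 + 2/7) = -449 - 1*51/7 = -449 - 51/7 = -3194/7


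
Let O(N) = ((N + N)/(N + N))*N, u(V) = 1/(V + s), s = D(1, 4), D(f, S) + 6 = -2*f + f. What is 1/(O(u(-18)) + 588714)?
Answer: 25/14717849 ≈ 1.6986e-6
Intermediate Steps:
D(f, S) = -6 - f (D(f, S) = -6 + (-2*f + f) = -6 - f)
s = -7 (s = -6 - 1*1 = -6 - 1 = -7)
u(V) = 1/(-7 + V) (u(V) = 1/(V - 7) = 1/(-7 + V))
O(N) = N (O(N) = ((2*N)/((2*N)))*N = ((2*N)*(1/(2*N)))*N = 1*N = N)
1/(O(u(-18)) + 588714) = 1/(1/(-7 - 18) + 588714) = 1/(1/(-25) + 588714) = 1/(-1/25 + 588714) = 1/(14717849/25) = 25/14717849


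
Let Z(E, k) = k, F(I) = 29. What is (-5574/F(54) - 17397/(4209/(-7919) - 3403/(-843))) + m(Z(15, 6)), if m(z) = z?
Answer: -3494346928821/678604930 ≈ -5149.3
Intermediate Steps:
(-5574/F(54) - 17397/(4209/(-7919) - 3403/(-843))) + m(Z(15, 6)) = (-5574/29 - 17397/(4209/(-7919) - 3403/(-843))) + 6 = (-5574*1/29 - 17397/(4209*(-1/7919) - 3403*(-1/843))) + 6 = (-5574/29 - 17397/(-4209/7919 + 3403/843)) + 6 = (-5574/29 - 17397/23400170/6675717) + 6 = (-5574/29 - 17397*6675717/23400170) + 6 = (-5574/29 - 116137448649/23400170) + 6 = -3498418558401/678604930 + 6 = -3494346928821/678604930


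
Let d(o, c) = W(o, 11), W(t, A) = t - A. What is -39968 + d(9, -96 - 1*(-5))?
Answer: -39970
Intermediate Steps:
d(o, c) = -11 + o (d(o, c) = o - 1*11 = o - 11 = -11 + o)
-39968 + d(9, -96 - 1*(-5)) = -39968 + (-11 + 9) = -39968 - 2 = -39970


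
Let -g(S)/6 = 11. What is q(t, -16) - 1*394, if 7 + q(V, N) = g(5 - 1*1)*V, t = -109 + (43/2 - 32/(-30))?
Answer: 26518/5 ≈ 5303.6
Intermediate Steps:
g(S) = -66 (g(S) = -6*11 = -66)
t = -2593/30 (t = -109 + (43*(1/2) - 32*(-1/30)) = -109 + (43/2 + 16/15) = -109 + 677/30 = -2593/30 ≈ -86.433)
q(V, N) = -7 - 66*V
q(t, -16) - 1*394 = (-7 - 66*(-2593/30)) - 1*394 = (-7 + 28523/5) - 394 = 28488/5 - 394 = 26518/5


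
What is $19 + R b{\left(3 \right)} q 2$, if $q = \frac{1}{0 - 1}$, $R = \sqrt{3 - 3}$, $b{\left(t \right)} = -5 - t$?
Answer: $19$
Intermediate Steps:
$R = 0$ ($R = \sqrt{0} = 0$)
$q = -1$ ($q = \frac{1}{-1} = -1$)
$19 + R b{\left(3 \right)} q 2 = 19 + 0 \left(-5 - 3\right) \left(-1\right) 2 = 19 + 0 \left(-8\right) \left(-1\right) 2 = 19 + 0 \cdot 8 \cdot 2 = 19 + 0 \cdot 16 = 19 + 0 = 19$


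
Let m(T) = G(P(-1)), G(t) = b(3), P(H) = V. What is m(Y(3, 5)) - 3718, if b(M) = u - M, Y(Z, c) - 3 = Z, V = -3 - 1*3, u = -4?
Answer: -3725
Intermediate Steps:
V = -6 (V = -3 - 3 = -6)
Y(Z, c) = 3 + Z
b(M) = -4 - M
P(H) = -6
G(t) = -7 (G(t) = -4 - 1*3 = -4 - 3 = -7)
m(T) = -7
m(Y(3, 5)) - 3718 = -7 - 3718 = -3725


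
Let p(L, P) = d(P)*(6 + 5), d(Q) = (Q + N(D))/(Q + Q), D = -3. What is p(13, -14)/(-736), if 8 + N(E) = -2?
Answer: -33/2576 ≈ -0.012811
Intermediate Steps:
N(E) = -10 (N(E) = -8 - 2 = -10)
d(Q) = (-10 + Q)/(2*Q) (d(Q) = (Q - 10)/(Q + Q) = (-10 + Q)/((2*Q)) = (-10 + Q)*(1/(2*Q)) = (-10 + Q)/(2*Q))
p(L, P) = 11*(-10 + P)/(2*P) (p(L, P) = ((-10 + P)/(2*P))*(6 + 5) = ((-10 + P)/(2*P))*11 = 11*(-10 + P)/(2*P))
p(13, -14)/(-736) = (11/2 - 55/(-14))/(-736) = (11/2 - 55*(-1/14))*(-1/736) = (11/2 + 55/14)*(-1/736) = (66/7)*(-1/736) = -33/2576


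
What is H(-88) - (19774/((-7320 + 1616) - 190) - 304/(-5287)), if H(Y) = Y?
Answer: -1319732751/15580789 ≈ -84.703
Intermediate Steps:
H(-88) - (19774/((-7320 + 1616) - 190) - 304/(-5287)) = -88 - (19774/((-7320 + 1616) - 190) - 304/(-5287)) = -88 - (19774/(-5704 - 190) - 304*(-1/5287)) = -88 - (19774/(-5894) + 304/5287) = -88 - (19774*(-1/5894) + 304/5287) = -88 - (-9887/2947 + 304/5287) = -88 - 1*(-51376681/15580789) = -88 + 51376681/15580789 = -1319732751/15580789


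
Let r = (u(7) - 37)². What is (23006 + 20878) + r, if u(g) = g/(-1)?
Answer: 45820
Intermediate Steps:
u(g) = -g (u(g) = g*(-1) = -g)
r = 1936 (r = (-1*7 - 37)² = (-7 - 37)² = (-44)² = 1936)
(23006 + 20878) + r = (23006 + 20878) + 1936 = 43884 + 1936 = 45820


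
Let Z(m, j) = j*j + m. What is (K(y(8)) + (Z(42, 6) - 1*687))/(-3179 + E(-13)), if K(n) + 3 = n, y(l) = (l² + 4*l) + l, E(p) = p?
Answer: 127/798 ≈ 0.15915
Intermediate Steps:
y(l) = l² + 5*l
Z(m, j) = m + j² (Z(m, j) = j² + m = m + j²)
K(n) = -3 + n
(K(y(8)) + (Z(42, 6) - 1*687))/(-3179 + E(-13)) = ((-3 + 8*(5 + 8)) + ((42 + 6²) - 1*687))/(-3179 - 13) = ((-3 + 8*13) + ((42 + 36) - 687))/(-3192) = ((-3 + 104) + (78 - 687))*(-1/3192) = (101 - 609)*(-1/3192) = -508*(-1/3192) = 127/798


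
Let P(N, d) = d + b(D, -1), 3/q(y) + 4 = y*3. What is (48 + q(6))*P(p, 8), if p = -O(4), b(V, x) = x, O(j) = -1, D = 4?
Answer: 675/2 ≈ 337.50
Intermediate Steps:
p = 1 (p = -1*(-1) = 1)
q(y) = 3/(-4 + 3*y) (q(y) = 3/(-4 + y*3) = 3/(-4 + 3*y))
P(N, d) = -1 + d (P(N, d) = d - 1 = -1 + d)
(48 + q(6))*P(p, 8) = (48 + 3/(-4 + 3*6))*(-1 + 8) = (48 + 3/(-4 + 18))*7 = (48 + 3/14)*7 = (675/14)*7 = 675/2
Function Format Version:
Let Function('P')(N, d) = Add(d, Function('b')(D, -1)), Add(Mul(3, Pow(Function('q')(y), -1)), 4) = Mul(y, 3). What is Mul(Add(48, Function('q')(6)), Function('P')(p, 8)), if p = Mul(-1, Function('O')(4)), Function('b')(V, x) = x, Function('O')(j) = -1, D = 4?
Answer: Rational(675, 2) ≈ 337.50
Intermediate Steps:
p = 1 (p = Mul(-1, -1) = 1)
Function('q')(y) = Mul(3, Pow(Add(-4, Mul(3, y)), -1)) (Function('q')(y) = Mul(3, Pow(Add(-4, Mul(y, 3)), -1)) = Mul(3, Pow(Add(-4, Mul(3, y)), -1)))
Function('P')(N, d) = Add(-1, d) (Function('P')(N, d) = Add(d, -1) = Add(-1, d))
Mul(Add(48, Function('q')(6)), Function('P')(p, 8)) = Mul(Add(48, Mul(3, Pow(Add(-4, Mul(3, 6)), -1))), Add(-1, 8)) = Mul(Add(48, Mul(3, Pow(Add(-4, 18), -1))), 7) = Mul(Add(48, Mul(3, Pow(14, -1))), 7) = Mul(Add(48, Mul(3, Rational(1, 14))), 7) = Mul(Add(48, Rational(3, 14)), 7) = Mul(Rational(675, 14), 7) = Rational(675, 2)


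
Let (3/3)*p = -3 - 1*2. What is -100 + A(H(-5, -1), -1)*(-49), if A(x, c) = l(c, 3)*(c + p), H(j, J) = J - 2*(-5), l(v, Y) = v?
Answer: -394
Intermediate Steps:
p = -5 (p = -3 - 1*2 = -3 - 2 = -5)
H(j, J) = 10 + J (H(j, J) = J + 10 = 10 + J)
A(x, c) = c*(-5 + c) (A(x, c) = c*(c - 5) = c*(-5 + c))
-100 + A(H(-5, -1), -1)*(-49) = -100 - (-5 - 1)*(-49) = -100 - 1*(-6)*(-49) = -100 + 6*(-49) = -100 - 294 = -394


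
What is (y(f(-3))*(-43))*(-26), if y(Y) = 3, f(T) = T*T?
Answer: 3354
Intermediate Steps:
f(T) = T²
(y(f(-3))*(-43))*(-26) = (3*(-43))*(-26) = -129*(-26) = 3354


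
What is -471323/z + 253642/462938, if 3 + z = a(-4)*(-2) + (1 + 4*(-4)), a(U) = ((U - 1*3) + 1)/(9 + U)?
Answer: 545493209473/18054582 ≈ 30214.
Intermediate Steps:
a(U) = (-2 + U)/(9 + U) (a(U) = ((U - 3) + 1)/(9 + U) = ((-3 + U) + 1)/(9 + U) = (-2 + U)/(9 + U))
z = -78/5 (z = -3 + (((-2 - 4)/(9 - 4))*(-2) + (1 + 4*(-4))) = -3 + ((-6/5)*(-2) + (1 - 16)) = -3 + (((⅕)*(-6))*(-2) - 15) = -3 + (-6/5*(-2) - 15) = -3 + (12/5 - 15) = -3 - 63/5 = -78/5 ≈ -15.600)
-471323/z + 253642/462938 = -471323/(-78/5) + 253642/462938 = -471323*(-5/78) + 253642*(1/462938) = 2356615/78 + 126821/231469 = 545493209473/18054582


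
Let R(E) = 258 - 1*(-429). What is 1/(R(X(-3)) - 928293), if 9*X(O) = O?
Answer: -1/927606 ≈ -1.0780e-6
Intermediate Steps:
X(O) = O/9
R(E) = 687 (R(E) = 258 + 429 = 687)
1/(R(X(-3)) - 928293) = 1/(687 - 928293) = 1/(-927606) = -1/927606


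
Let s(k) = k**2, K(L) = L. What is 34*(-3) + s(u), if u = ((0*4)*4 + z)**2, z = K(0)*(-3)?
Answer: -102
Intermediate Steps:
z = 0 (z = 0*(-3) = 0)
u = 0 (u = ((0*4)*4 + 0)**2 = (0*4 + 0)**2 = (0 + 0)**2 = 0**2 = 0)
34*(-3) + s(u) = 34*(-3) + 0**2 = -102 + 0 = -102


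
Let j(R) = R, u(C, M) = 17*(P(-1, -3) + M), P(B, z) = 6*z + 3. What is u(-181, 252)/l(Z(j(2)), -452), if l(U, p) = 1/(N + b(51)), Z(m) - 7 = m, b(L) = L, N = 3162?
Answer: 12945177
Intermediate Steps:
P(B, z) = 3 + 6*z
u(C, M) = -255 + 17*M (u(C, M) = 17*((3 + 6*(-3)) + M) = 17*((3 - 18) + M) = 17*(-15 + M) = -255 + 17*M)
Z(m) = 7 + m
l(U, p) = 1/3213 (l(U, p) = 1/(3162 + 51) = 1/3213)
u(-181, 252)/l(Z(j(2)), -452) = (-255 + 17*252)/(1/3213) = (-255 + 4284)*3213 = 4029*3213 = 12945177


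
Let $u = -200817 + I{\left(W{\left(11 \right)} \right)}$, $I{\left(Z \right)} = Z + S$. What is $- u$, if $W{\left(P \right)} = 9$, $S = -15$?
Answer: $200823$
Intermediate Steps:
$I{\left(Z \right)} = -15 + Z$ ($I{\left(Z \right)} = Z - 15 = -15 + Z$)
$u = -200823$ ($u = -200817 + \left(-15 + 9\right) = -200817 - 6 = -200823$)
$- u = \left(-1\right) \left(-200823\right) = 200823$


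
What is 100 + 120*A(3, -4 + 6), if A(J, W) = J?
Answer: 460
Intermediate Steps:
100 + 120*A(3, -4 + 6) = 100 + 120*3 = 100 + 360 = 460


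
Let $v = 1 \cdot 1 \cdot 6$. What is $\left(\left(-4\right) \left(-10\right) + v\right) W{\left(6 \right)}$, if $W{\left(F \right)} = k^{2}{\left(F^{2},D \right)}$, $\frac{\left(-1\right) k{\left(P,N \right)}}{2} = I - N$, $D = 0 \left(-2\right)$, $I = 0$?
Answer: $0$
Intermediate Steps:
$D = 0$
$v = 6$ ($v = 1 \cdot 6 = 6$)
$k{\left(P,N \right)} = 2 N$ ($k{\left(P,N \right)} = - 2 \left(0 - N\right) = - 2 \left(- N\right) = 2 N$)
$W{\left(F \right)} = 0$ ($W{\left(F \right)} = \left(2 \cdot 0\right)^{2} = 0^{2} = 0$)
$\left(\left(-4\right) \left(-10\right) + v\right) W{\left(6 \right)} = \left(\left(-4\right) \left(-10\right) + 6\right) 0 = \left(40 + 6\right) 0 = 46 \cdot 0 = 0$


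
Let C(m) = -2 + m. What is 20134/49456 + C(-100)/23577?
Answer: 78275801/194337352 ≈ 0.40278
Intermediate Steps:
20134/49456 + C(-100)/23577 = 20134/49456 + (-2 - 100)/23577 = 20134*(1/49456) - 102*1/23577 = 10067/24728 - 34/7859 = 78275801/194337352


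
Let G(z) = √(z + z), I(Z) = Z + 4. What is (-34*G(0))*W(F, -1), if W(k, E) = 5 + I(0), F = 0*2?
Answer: 0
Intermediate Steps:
I(Z) = 4 + Z
F = 0
W(k, E) = 9 (W(k, E) = 5 + (4 + 0) = 5 + 4 = 9)
G(z) = √2*√z (G(z) = √(2*z) = √2*√z)
(-34*G(0))*W(F, -1) = -34*√2*√0*9 = -34*√2*0*9 = -34*0*9 = 0*9 = 0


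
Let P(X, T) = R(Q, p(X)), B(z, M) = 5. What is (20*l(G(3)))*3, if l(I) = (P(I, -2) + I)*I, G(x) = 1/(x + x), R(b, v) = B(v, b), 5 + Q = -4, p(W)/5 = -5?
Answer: 155/3 ≈ 51.667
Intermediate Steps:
p(W) = -25 (p(W) = 5*(-5) = -25)
Q = -9 (Q = -5 - 4 = -9)
R(b, v) = 5
P(X, T) = 5
G(x) = 1/(2*x)
l(I) = I*(5 + I) (l(I) = (5 + I)*I = I*(5 + I))
(20*l(G(3)))*3 = (20*(((1/2)/3)*(5 + (1/2)/3)))*3 = (20*(((1/2)*(1/3))*(5 + (1/2)*(1/3))))*3 = (20*((5 + 1/6)/6))*3 = (20*((1/6)*(31/6)))*3 = (20*(31/36))*3 = (155/9)*3 = 155/3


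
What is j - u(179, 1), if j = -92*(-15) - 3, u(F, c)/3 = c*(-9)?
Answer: 1404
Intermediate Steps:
u(F, c) = -27*c (u(F, c) = 3*(c*(-9)) = 3*(-9*c) = -27*c)
j = 1377 (j = 1380 - 3 = 1377)
j - u(179, 1) = 1377 - (-27) = 1377 - 1*(-27) = 1377 + 27 = 1404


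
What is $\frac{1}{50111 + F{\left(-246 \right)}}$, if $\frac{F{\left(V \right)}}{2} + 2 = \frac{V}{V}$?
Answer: $\frac{1}{50109} \approx 1.9956 \cdot 10^{-5}$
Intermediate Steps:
$F{\left(V \right)} = -2$ ($F{\left(V \right)} = -4 + 2 \frac{V}{V} = -4 + 2 \cdot 1 = -4 + 2 = -2$)
$\frac{1}{50111 + F{\left(-246 \right)}} = \frac{1}{50111 - 2} = \frac{1}{50109}$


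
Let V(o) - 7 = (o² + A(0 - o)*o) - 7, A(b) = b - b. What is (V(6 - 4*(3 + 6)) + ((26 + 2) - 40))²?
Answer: 788544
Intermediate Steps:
A(b) = 0
V(o) = o² (V(o) = 7 + ((o² + 0*o) - 7) = 7 + ((o² + 0) - 7) = 7 + (o² - 7) = 7 + (-7 + o²) = o²)
(V(6 - 4*(3 + 6)) + ((26 + 2) - 40))² = ((6 - 4*(3 + 6))² + ((26 + 2) - 40))² = ((6 - 4*9)² + (28 - 40))² = ((6 - 1*36)² - 12)² = ((6 - 36)² - 12)² = ((-30)² - 12)² = (900 - 12)² = 888² = 788544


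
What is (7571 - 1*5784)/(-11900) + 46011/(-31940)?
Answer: -7557596/4751075 ≈ -1.5907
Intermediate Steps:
(7571 - 1*5784)/(-11900) + 46011/(-31940) = (7571 - 5784)*(-1/11900) + 46011*(-1/31940) = 1787*(-1/11900) - 46011/31940 = -1787/11900 - 46011/31940 = -7557596/4751075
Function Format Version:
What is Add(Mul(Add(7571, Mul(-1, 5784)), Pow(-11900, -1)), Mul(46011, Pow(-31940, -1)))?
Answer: Rational(-7557596, 4751075) ≈ -1.5907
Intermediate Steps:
Add(Mul(Add(7571, Mul(-1, 5784)), Pow(-11900, -1)), Mul(46011, Pow(-31940, -1))) = Add(Mul(Add(7571, -5784), Rational(-1, 11900)), Mul(46011, Rational(-1, 31940))) = Add(Mul(1787, Rational(-1, 11900)), Rational(-46011, 31940)) = Add(Rational(-1787, 11900), Rational(-46011, 31940)) = Rational(-7557596, 4751075)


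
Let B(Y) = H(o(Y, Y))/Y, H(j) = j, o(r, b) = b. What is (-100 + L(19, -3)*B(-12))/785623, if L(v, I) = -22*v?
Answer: -518/785623 ≈ -0.00065935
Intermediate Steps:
B(Y) = 1 (B(Y) = Y/Y = 1)
(-100 + L(19, -3)*B(-12))/785623 = (-100 - 22*19*1)/785623 = (-100 - 418*1)*(1/785623) = (-100 - 418)*(1/785623) = -518*1/785623 = -518/785623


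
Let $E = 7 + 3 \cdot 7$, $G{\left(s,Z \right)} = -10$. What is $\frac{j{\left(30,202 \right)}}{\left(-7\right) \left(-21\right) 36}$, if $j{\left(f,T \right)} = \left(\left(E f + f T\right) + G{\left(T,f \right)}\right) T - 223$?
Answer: $\frac{1391557}{5292} \approx 262.96$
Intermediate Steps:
$E = 28$ ($E = 7 + 21 = 28$)
$j{\left(f,T \right)} = -223 + T \left(-10 + 28 f + T f\right)$ ($j{\left(f,T \right)} = \left(\left(28 f + f T\right) - 10\right) T - 223 = \left(\left(28 f + T f\right) - 10\right) T - 223 = \left(-10 + 28 f + T f\right) T - 223 = T \left(-10 + 28 f + T f\right) - 223 = -223 + T \left(-10 + 28 f + T f\right)$)
$\frac{j{\left(30,202 \right)}}{\left(-7\right) \left(-21\right) 36} = \frac{-223 - 2020 + 30 \cdot 202^{2} + 28 \cdot 202 \cdot 30}{\left(-7\right) \left(-21\right) 36} = \frac{-223 - 2020 + 30 \cdot 40804 + 169680}{147 \cdot 36} = \frac{-223 - 2020 + 1224120 + 169680}{5292} = 1391557 \cdot \frac{1}{5292} = \frac{1391557}{5292}$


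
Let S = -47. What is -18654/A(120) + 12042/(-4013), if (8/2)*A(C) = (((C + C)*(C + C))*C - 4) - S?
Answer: -83534255814/27738028559 ≈ -3.0115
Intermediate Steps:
A(C) = 43/4 + C³ (A(C) = ((((C + C)*(C + C))*C - 4) - 1*(-47))/4 = ((((2*C)*(2*C))*C - 4) + 47)/4 = (((4*C²)*C - 4) + 47)/4 = ((4*C³ - 4) + 47)/4 = ((-4 + 4*C³) + 47)/4 = (43 + 4*C³)/4 = 43/4 + C³)
-18654/A(120) + 12042/(-4013) = -18654/(43/4 + 120³) + 12042/(-4013) = -18654/(43/4 + 1728000) + 12042*(-1/4013) = -18654/6912043/4 - 12042/4013 = -18654*4/6912043 - 12042/4013 = -74616/6912043 - 12042/4013 = -83534255814/27738028559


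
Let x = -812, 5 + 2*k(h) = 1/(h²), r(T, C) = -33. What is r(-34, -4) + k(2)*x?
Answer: 3791/2 ≈ 1895.5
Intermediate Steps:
k(h) = -5/2 + 1/(2*h²) (k(h) = -5/2 + 1/(2*(h²)) = -5/2 + 1/(2*h²))
r(-34, -4) + k(2)*x = -33 + (-5/2 + (½)/2²)*(-812) = -33 + (-5/2 + (½)*(¼))*(-812) = -33 + (-5/2 + ⅛)*(-812) = -33 - 19/8*(-812) = -33 + 3857/2 = 3791/2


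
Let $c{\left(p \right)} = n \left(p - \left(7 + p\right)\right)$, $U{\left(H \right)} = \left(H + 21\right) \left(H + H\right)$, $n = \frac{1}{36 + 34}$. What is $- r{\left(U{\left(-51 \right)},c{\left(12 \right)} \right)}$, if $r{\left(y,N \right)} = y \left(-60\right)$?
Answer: $183600$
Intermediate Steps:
$n = \frac{1}{70} \approx 0.014286$
$U{\left(H \right)} = 2 H \left(21 + H\right)$ ($U{\left(H \right)} = \left(21 + H\right) 2 H = 2 H \left(21 + H\right)$)
$c{\left(p \right)} = - \frac{1}{10}$ ($c{\left(p \right)} = \frac{p - \left(7 + p\right)}{70} = \frac{1}{70} \left(-7\right) = - \frac{1}{10}$)
$r{\left(y,N \right)} = - 60 y$
$- r{\left(U{\left(-51 \right)},c{\left(12 \right)} \right)} = - \left(-60\right) 2 \left(-51\right) \left(21 - 51\right) = - \left(-60\right) 2 \left(-51\right) \left(-30\right) = - \left(-60\right) 3060 = \left(-1\right) \left(-183600\right) = 183600$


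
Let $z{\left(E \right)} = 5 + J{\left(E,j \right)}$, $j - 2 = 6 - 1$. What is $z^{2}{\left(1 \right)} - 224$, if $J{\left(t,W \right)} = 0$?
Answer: $-199$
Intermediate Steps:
$j = 7$ ($j = 2 + \left(6 - 1\right) = 2 + 5 = 7$)
$z{\left(E \right)} = 5$ ($z{\left(E \right)} = 5 + 0 = 5$)
$z^{2}{\left(1 \right)} - 224 = 5^{2} - 224 = 25 - 224 = -199$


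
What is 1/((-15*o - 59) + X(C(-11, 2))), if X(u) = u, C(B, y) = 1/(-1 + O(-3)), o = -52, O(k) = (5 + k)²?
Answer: 3/2164 ≈ 0.0013863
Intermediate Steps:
C(B, y) = ⅓ (C(B, y) = 1/(-1 + (5 - 3)²) = 1/(-1 + 2²) = 1/(-1 + 4) = 1/3 = ⅓)
1/((-15*o - 59) + X(C(-11, 2))) = 1/((-15*(-52) - 59) + ⅓) = 1/((780 - 59) + ⅓) = 1/(721 + ⅓) = 1/(2164/3) = 3/2164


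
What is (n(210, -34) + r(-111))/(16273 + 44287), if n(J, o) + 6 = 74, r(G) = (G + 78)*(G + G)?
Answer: 3697/30280 ≈ 0.12209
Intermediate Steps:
r(G) = 2*G*(78 + G) (r(G) = (78 + G)*(2*G) = 2*G*(78 + G))
n(J, o) = 68 (n(J, o) = -6 + 74 = 68)
(n(210, -34) + r(-111))/(16273 + 44287) = (68 + 2*(-111)*(78 - 111))/(16273 + 44287) = (68 + 2*(-111)*(-33))/60560 = (68 + 7326)*(1/60560) = 7394*(1/60560) = 3697/30280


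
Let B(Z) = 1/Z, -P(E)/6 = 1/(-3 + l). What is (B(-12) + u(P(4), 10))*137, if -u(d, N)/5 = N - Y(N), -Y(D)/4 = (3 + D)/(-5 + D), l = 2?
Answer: -167825/12 ≈ -13985.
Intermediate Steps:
Y(D) = -4*(3 + D)/(-5 + D)
P(E) = 6 (P(E) = -6/(-3 + 2) = -6/(-1) = -6*(-1) = 6)
u(d, N) = -5*N + 20*(-3 - N)/(-5 + N) (u(d, N) = -5*(N - 4*(-3 - N)/(-5 + N)) = -5*N + 20*(-3 - N)/(-5 + N))
(B(-12) + u(P(4), 10))*137 = (1/(-12) + 5*(-12 + 10 - 1*10**2)/(-5 + 10))*137 = (-1/12 + 5*(-12 + 10 - 1*100)/5)*137 = (-1/12 + 5*(1/5)*(-12 + 10 - 100))*137 = (-1/12 + 5*(1/5)*(-102))*137 = (-1/12 - 102)*137 = -1225/12*137 = -167825/12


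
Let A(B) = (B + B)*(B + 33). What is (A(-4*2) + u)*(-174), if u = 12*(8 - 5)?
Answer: 63336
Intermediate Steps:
A(B) = 2*B*(33 + B) (A(B) = (2*B)*(33 + B) = 2*B*(33 + B))
u = 36 (u = 12*3 = 36)
(A(-4*2) + u)*(-174) = (2*(-4*2)*(33 - 4*2) + 36)*(-174) = (2*(-8)*(33 - 8) + 36)*(-174) = (2*(-8)*25 + 36)*(-174) = (-400 + 36)*(-174) = -364*(-174) = 63336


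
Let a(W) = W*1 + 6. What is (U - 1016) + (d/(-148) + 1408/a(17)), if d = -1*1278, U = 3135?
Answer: 3725427/1702 ≈ 2188.9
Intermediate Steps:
a(W) = 6 + W (a(W) = W + 6 = 6 + W)
d = -1278
(U - 1016) + (d/(-148) + 1408/a(17)) = (3135 - 1016) + (-1278/(-148) + 1408/(6 + 17)) = 2119 + (-1278*(-1/148) + 1408/23) = 2119 + (639/74 + 1408*(1/23)) = 2119 + (639/74 + 1408/23) = 2119 + 118889/1702 = 3725427/1702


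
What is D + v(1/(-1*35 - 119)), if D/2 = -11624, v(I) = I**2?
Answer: -551349567/23716 ≈ -23248.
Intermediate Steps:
D = -23248 (D = 2*(-11624) = -23248)
D + v(1/(-1*35 - 119)) = -23248 + (1/(-1*35 - 119))**2 = -23248 + (1/(-35 - 119))**2 = -23248 + (1/(-154))**2 = -23248 + (-1/154)**2 = -23248 + 1/23716 = -551349567/23716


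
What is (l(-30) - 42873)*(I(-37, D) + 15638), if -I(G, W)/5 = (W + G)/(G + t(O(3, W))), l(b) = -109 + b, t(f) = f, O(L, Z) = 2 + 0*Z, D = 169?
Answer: -4714029176/7 ≈ -6.7343e+8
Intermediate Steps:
O(L, Z) = 2 (O(L, Z) = 2 + 0 = 2)
I(G, W) = -5*(G + W)/(2 + G) (I(G, W) = -5*(W + G)/(G + 2) = -5*(G + W)/(2 + G))
(l(-30) - 42873)*(I(-37, D) + 15638) = ((-109 - 30) - 42873)*(5*(-1*(-37) - 1*169)/(2 - 37) + 15638) = (-139 - 42873)*(5*(37 - 169)/(-35) + 15638) = -43012*(5*(-1/35)*(-132) + 15638) = -43012*(132/7 + 15638) = -43012*109598/7 = -4714029176/7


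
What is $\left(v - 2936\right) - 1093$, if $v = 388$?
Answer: $-3641$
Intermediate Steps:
$\left(v - 2936\right) - 1093 = \left(388 - 2936\right) - 1093 = -2548 - 1093 = -3641$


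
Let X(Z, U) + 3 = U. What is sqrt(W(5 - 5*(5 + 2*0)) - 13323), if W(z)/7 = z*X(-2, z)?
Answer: I*sqrt(10103) ≈ 100.51*I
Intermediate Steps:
X(Z, U) = -3 + U
W(z) = 7*z*(-3 + z) (W(z) = 7*(z*(-3 + z)) = 7*z*(-3 + z))
sqrt(W(5 - 5*(5 + 2*0)) - 13323) = sqrt(7*(5 - 5*(5 + 2*0))*(-3 + (5 - 5*(5 + 2*0))) - 13323) = sqrt(7*(5 - 5*(5 + 0))*(-3 + (5 - 5*(5 + 0))) - 13323) = sqrt(7*(5 - 5*5)*(-3 + (5 - 5*5)) - 13323) = sqrt(7*(5 - 25)*(-3 + (5 - 25)) - 13323) = sqrt(7*(-20)*(-3 - 20) - 13323) = sqrt(7*(-20)*(-23) - 13323) = sqrt(3220 - 13323) = sqrt(-10103) = I*sqrt(10103)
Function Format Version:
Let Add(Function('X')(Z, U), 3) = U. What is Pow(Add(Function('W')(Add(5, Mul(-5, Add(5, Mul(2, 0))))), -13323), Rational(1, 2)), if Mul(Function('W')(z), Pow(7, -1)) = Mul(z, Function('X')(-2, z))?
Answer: Mul(I, Pow(10103, Rational(1, 2))) ≈ Mul(100.51, I)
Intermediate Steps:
Function('X')(Z, U) = Add(-3, U)
Function('W')(z) = Mul(7, z, Add(-3, z)) (Function('W')(z) = Mul(7, Mul(z, Add(-3, z))) = Mul(7, z, Add(-3, z)))
Pow(Add(Function('W')(Add(5, Mul(-5, Add(5, Mul(2, 0))))), -13323), Rational(1, 2)) = Pow(Add(Mul(7, Add(5, Mul(-5, Add(5, Mul(2, 0)))), Add(-3, Add(5, Mul(-5, Add(5, Mul(2, 0)))))), -13323), Rational(1, 2)) = Pow(Add(Mul(7, Add(5, Mul(-5, Add(5, 0))), Add(-3, Add(5, Mul(-5, Add(5, 0))))), -13323), Rational(1, 2)) = Pow(Add(Mul(7, Add(5, Mul(-5, 5)), Add(-3, Add(5, Mul(-5, 5)))), -13323), Rational(1, 2)) = Pow(Add(Mul(7, Add(5, -25), Add(-3, Add(5, -25))), -13323), Rational(1, 2)) = Pow(Add(Mul(7, -20, Add(-3, -20)), -13323), Rational(1, 2)) = Pow(Add(Mul(7, -20, -23), -13323), Rational(1, 2)) = Pow(Add(3220, -13323), Rational(1, 2)) = Pow(-10103, Rational(1, 2)) = Mul(I, Pow(10103, Rational(1, 2)))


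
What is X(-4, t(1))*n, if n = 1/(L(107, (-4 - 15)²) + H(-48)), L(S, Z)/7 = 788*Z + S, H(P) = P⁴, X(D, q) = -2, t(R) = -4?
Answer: -2/7300441 ≈ -2.7396e-7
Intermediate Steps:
L(S, Z) = 7*S + 5516*Z (L(S, Z) = 7*(788*Z + S) = 7*(S + 788*Z) = 7*S + 5516*Z)
n = 1/7300441 (n = 1/((7*107 + 5516*(-4 - 15)²) + (-48)⁴) = 1/((749 + 5516*(-19)²) + 5308416) = 1/((749 + 5516*361) + 5308416) = 1/((749 + 1991276) + 5308416) = 1/(1992025 + 5308416) = 1/7300441 ≈ 1.3698e-7)
X(-4, t(1))*n = -2*1/7300441 = -2/7300441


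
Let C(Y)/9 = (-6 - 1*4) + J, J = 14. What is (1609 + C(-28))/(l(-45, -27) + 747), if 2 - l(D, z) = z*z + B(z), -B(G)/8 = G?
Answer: -235/28 ≈ -8.3929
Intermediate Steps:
B(G) = -8*G
C(Y) = 36 (C(Y) = 9*((-6 - 1*4) + 14) = 9*((-6 - 4) + 14) = 9*(-10 + 14) = 9*4 = 36)
l(D, z) = 2 - z**2 + 8*z (l(D, z) = 2 - (z*z - 8*z) = 2 - (z**2 - 8*z) = 2 + (-z**2 + 8*z) = 2 - z**2 + 8*z)
(1609 + C(-28))/(l(-45, -27) + 747) = (1609 + 36)/((2 - 1*(-27)**2 + 8*(-27)) + 747) = 1645/((2 - 1*729 - 216) + 747) = 1645/((2 - 729 - 216) + 747) = 1645/(-943 + 747) = 1645/(-196) = 1645*(-1/196) = -235/28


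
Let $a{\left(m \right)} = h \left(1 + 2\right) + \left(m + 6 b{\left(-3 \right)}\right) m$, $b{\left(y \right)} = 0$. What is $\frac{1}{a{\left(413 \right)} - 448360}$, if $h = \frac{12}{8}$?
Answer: $- \frac{2}{555573} \approx -3.5999 \cdot 10^{-6}$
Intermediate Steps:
$h = \frac{3}{2}$ ($h = 12 \cdot \frac{1}{8} = \frac{3}{2} \approx 1.5$)
$a{\left(m \right)} = \frac{9}{2} + m^{2}$ ($a{\left(m \right)} = \frac{3 \left(1 + 2\right)}{2} + \left(m + 6 \cdot 0\right) m = \frac{3}{2} \cdot 3 + \left(m + 0\right) m = \frac{9}{2} + m m = \frac{9}{2} + m^{2}$)
$\frac{1}{a{\left(413 \right)} - 448360} = \frac{1}{\left(\frac{9}{2} + 413^{2}\right) - 448360} = \frac{1}{\left(\frac{9}{2} + 170569\right) - 448360} = \frac{1}{\frac{341147}{2} - 448360} = \frac{1}{- \frac{555573}{2}} = - \frac{2}{555573}$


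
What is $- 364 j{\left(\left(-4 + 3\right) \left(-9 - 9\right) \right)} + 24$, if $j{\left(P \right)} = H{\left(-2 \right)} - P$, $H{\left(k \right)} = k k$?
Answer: $5120$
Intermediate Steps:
$H{\left(k \right)} = k^{2}$
$j{\left(P \right)} = 4 - P$ ($j{\left(P \right)} = \left(-2\right)^{2} - P = 4 - P$)
$- 364 j{\left(\left(-4 + 3\right) \left(-9 - 9\right) \right)} + 24 = - 364 \left(4 - \left(-4 + 3\right) \left(-9 - 9\right)\right) + 24 = - 364 \left(4 - \left(-1\right) \left(-18\right)\right) + 24 = - 364 \left(4 - 18\right) + 24 = \left(-364\right) \left(-14\right) + 24 = 5096 + 24 = 5120$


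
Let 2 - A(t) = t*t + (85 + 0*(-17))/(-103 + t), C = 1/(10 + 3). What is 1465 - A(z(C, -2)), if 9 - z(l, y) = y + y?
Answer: 29359/18 ≈ 1631.1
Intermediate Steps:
C = 1/13 ≈ 0.076923
z(l, y) = 9 - 2*y (z(l, y) = 9 - (y + y) = 9 - 2*y)
A(t) = 2 - t² - 85/(-103 + t) (A(t) = 2 - (t*t + (85 + 0*(-17))/(-103 + t)) = 2 - (t² + (85 + 0)/(-103 + t)) = 2 - (t² + 85/(-103 + t)) = 2 + (-t² - 85/(-103 + t)) = 2 - t² - 85/(-103 + t))
1465 - A(z(C, -2)) = 1465 - (-291 - (9 - 2*(-2))³ + 2*(9 - 2*(-2)) + 103*(9 - 2*(-2))²)/(-103 + (9 - 2*(-2))) = 1465 - (-291 - (9 + 4)³ + 2*(9 + 4) + 103*(9 + 4)²)/(-103 + (9 + 4)) = 1465 - (-291 - 1*13³ + 2*13 + 103*13²)/(-103 + 13) = 1465 - (-291 - 1*2197 + 26 + 103*169)/(-90) = 1465 - (-1)*(-291 - 2197 + 26 + 17407)/90 = 1465 - (-1)*14945/90 = 1465 - 1*(-2989/18) = 1465 + 2989/18 = 29359/18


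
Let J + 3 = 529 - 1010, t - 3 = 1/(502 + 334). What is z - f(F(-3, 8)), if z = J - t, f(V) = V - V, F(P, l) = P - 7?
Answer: -407133/836 ≈ -487.00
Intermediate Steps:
t = 2509/836 (t = 3 + 1/(502 + 334) = 3 + 1/836 = 2509/836 ≈ 3.0012)
F(P, l) = -7 + P
f(V) = 0
J = -484 (J = -3 + (529 - 1010) = -3 - 481 = -484)
z = -407133/836 (z = -484 - 1*2509/836 = -484 - 2509/836 = -407133/836 ≈ -487.00)
z - f(F(-3, 8)) = -407133/836 - 1*0 = -407133/836 + 0 = -407133/836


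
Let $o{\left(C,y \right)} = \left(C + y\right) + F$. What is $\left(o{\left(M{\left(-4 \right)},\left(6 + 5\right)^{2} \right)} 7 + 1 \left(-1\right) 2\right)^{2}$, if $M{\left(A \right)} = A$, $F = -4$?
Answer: $622521$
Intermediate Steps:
$o{\left(C,y \right)} = -4 + C + y$ ($o{\left(C,y \right)} = \left(C + y\right) - 4 = -4 + C + y$)
$\left(o{\left(M{\left(-4 \right)},\left(6 + 5\right)^{2} \right)} 7 + 1 \left(-1\right) 2\right)^{2} = \left(\left(-4 - 4 + \left(6 + 5\right)^{2}\right) 7 + 1 \left(-1\right) 2\right)^{2} = \left(\left(-4 - 4 + 11^{2}\right) 7 - 2\right)^{2} = \left(\left(-4 - 4 + 121\right) 7 - 2\right)^{2} = \left(113 \cdot 7 - 2\right)^{2} = \left(791 - 2\right)^{2} = 789^{2} = 622521$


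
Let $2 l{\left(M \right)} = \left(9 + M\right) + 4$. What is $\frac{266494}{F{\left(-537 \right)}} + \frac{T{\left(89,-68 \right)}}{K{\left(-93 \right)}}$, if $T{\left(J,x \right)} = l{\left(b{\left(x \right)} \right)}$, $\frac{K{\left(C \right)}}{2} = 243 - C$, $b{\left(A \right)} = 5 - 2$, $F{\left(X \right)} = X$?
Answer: $- \frac{7461653}{15036} \approx -496.25$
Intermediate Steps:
$b{\left(A \right)} = 3$
$K{\left(C \right)} = 486 - 2 C$ ($K{\left(C \right)} = 2 \left(243 - C\right) = 486 - 2 C$)
$l{\left(M \right)} = \frac{13}{2} + \frac{M}{2}$ ($l{\left(M \right)} = \frac{\left(9 + M\right) + 4}{2} = \frac{13 + M}{2} = \frac{13}{2} + \frac{M}{2}$)
$T{\left(J,x \right)} = 8$ ($T{\left(J,x \right)} = \frac{13}{2} + \frac{1}{2} \cdot 3 = \frac{13}{2} + \frac{3}{2} = 8$)
$\frac{266494}{F{\left(-537 \right)}} + \frac{T{\left(89,-68 \right)}}{K{\left(-93 \right)}} = \frac{266494}{-537} + \frac{8}{486 - -186} = 266494 \left(- \frac{1}{537}\right) + \frac{8}{486 + 186} = - \frac{266494}{537} + \frac{8}{672} = - \frac{266494}{537} + 8 \cdot \frac{1}{672} = - \frac{266494}{537} + \frac{1}{84} = - \frac{7461653}{15036}$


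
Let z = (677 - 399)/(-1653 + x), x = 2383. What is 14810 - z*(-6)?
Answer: 5406484/365 ≈ 14812.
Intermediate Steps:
z = 139/365 (z = (677 - 399)/(-1653 + 2383) = 278/730 = 278*(1/730) = 139/365 ≈ 0.38082)
14810 - z*(-6) = 14810 - 139*(-6)/365 = 14810 - 1*(-834/365) = 14810 + 834/365 = 5406484/365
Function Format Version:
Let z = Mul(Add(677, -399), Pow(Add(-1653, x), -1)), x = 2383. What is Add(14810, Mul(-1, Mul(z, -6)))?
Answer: Rational(5406484, 365) ≈ 14812.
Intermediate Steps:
z = Rational(139, 365) (z = Mul(Add(677, -399), Pow(Add(-1653, 2383), -1)) = Mul(278, Pow(730, -1)) = Mul(278, Rational(1, 730)) = Rational(139, 365) ≈ 0.38082)
Add(14810, Mul(-1, Mul(z, -6))) = Add(14810, Mul(-1, Mul(Rational(139, 365), -6))) = Add(14810, Mul(-1, Rational(-834, 365))) = Add(14810, Rational(834, 365)) = Rational(5406484, 365)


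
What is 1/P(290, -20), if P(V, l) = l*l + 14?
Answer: 1/414 ≈ 0.0024155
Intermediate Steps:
P(V, l) = 14 + l**2 (P(V, l) = l**2 + 14 = 14 + l**2)
1/P(290, -20) = 1/(14 + (-20)**2) = 1/(14 + 400) = 1/414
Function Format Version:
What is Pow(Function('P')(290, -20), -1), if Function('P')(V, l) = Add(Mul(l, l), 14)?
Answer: Rational(1, 414) ≈ 0.0024155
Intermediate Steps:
Function('P')(V, l) = Add(14, Pow(l, 2)) (Function('P')(V, l) = Add(Pow(l, 2), 14) = Add(14, Pow(l, 2)))
Pow(Function('P')(290, -20), -1) = Pow(Add(14, Pow(-20, 2)), -1) = Pow(Add(14, 400), -1) = Pow(414, -1) = Rational(1, 414)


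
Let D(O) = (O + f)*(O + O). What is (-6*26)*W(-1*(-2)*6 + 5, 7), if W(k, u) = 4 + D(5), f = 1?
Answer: -9984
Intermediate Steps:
D(O) = 2*O*(1 + O) (D(O) = (O + 1)*(O + O) = (1 + O)*(2*O) = 2*O*(1 + O))
W(k, u) = 64 (W(k, u) = 4 + 2*5*(1 + 5) = 4 + 2*5*6 = 4 + 60 = 64)
(-6*26)*W(-1*(-2)*6 + 5, 7) = -6*26*64 = -156*64 = -9984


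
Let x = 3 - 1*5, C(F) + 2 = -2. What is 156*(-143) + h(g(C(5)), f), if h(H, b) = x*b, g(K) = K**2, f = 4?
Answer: -22316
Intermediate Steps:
C(F) = -4 (C(F) = -2 - 2 = -4)
x = -2 (x = 3 - 5 = -2)
h(H, b) = -2*b
156*(-143) + h(g(C(5)), f) = 156*(-143) - 2*4 = -22308 - 8 = -22316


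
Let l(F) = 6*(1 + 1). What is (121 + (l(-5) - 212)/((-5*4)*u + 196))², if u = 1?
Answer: 6953769/484 ≈ 14367.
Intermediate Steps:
l(F) = 12 (l(F) = 6*2 = 12)
(121 + (l(-5) - 212)/((-5*4)*u + 196))² = (121 + (12 - 212)/(-5*4*1 + 196))² = (121 - 200/(-20*1 + 196))² = (121 - 200/(-20 + 196))² = (121 - 200/176)² = (121 - 200*1/176)² = (121 - 25/22)² = (2637/22)² = 6953769/484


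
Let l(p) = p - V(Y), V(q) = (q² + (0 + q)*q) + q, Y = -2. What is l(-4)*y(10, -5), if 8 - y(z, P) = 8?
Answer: 0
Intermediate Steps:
y(z, P) = 0 (y(z, P) = 8 - 1*8 = 8 - 8 = 0)
V(q) = q + 2*q² (V(q) = (q² + q*q) + q = (q² + q²) + q = 2*q² + q = q + 2*q²)
l(p) = -6 + p (l(p) = p - (-2)*(1 + 2*(-2)) = p - (-2)*(1 - 4) = p - (-2)*(-3) = p - 1*6 = p - 6 = -6 + p)
l(-4)*y(10, -5) = (-6 - 4)*0 = -10*0 = 0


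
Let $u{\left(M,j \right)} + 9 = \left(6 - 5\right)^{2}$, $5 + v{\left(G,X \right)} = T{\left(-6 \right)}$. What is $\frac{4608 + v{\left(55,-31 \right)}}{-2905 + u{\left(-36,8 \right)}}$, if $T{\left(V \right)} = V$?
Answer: $- \frac{4597}{2913} \approx -1.5781$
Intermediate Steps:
$v{\left(G,X \right)} = -11$ ($v{\left(G,X \right)} = -5 - 6 = -11$)
$u{\left(M,j \right)} = -8$ ($u{\left(M,j \right)} = -9 + \left(6 - 5\right)^{2} = -9 + 1^{2} = -9 + 1 = -8$)
$\frac{4608 + v{\left(55,-31 \right)}}{-2905 + u{\left(-36,8 \right)}} = \frac{4608 - 11}{-2905 - 8} = \frac{4597}{-2913} = 4597 \left(- \frac{1}{2913}\right) = - \frac{4597}{2913}$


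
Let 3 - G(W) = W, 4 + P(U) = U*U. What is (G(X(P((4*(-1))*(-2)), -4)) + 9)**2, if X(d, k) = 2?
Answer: 100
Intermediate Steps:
P(U) = -4 + U**2 (P(U) = -4 + U*U = -4 + U**2)
G(W) = 3 - W
(G(X(P((4*(-1))*(-2)), -4)) + 9)**2 = ((3 - 1*2) + 9)**2 = ((3 - 2) + 9)**2 = (1 + 9)**2 = 10**2 = 100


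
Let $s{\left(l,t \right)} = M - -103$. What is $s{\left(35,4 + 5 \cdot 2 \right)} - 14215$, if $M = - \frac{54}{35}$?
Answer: $- \frac{493974}{35} \approx -14114.0$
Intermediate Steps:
$M = - \frac{54}{35}$ ($M = \left(-54\right) \frac{1}{35} = - \frac{54}{35} \approx -1.5429$)
$s{\left(l,t \right)} = \frac{3551}{35}$ ($s{\left(l,t \right)} = - \frac{54}{35} - -103 = - \frac{54}{35} + 103 = \frac{3551}{35}$)
$s{\left(35,4 + 5 \cdot 2 \right)} - 14215 = \frac{3551}{35} - 14215 = - \frac{493974}{35}$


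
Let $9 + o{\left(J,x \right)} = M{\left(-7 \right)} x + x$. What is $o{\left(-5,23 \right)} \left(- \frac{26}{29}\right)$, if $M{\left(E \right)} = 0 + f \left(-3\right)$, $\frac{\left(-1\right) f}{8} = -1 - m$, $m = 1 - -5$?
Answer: $\frac{100100}{29} \approx 3451.7$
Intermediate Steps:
$m = 6$ ($m = 1 + 5 = 6$)
$f = 56$ ($f = - 8 \left(-1 - 6\right) = \left(-8\right) \left(-7\right) = 56$)
$M{\left(E \right)} = -168$ ($M{\left(E \right)} = 0 + 56 \left(-3\right) = 0 - 168 = -168$)
$o{\left(J,x \right)} = -9 - 167 x$ ($o{\left(J,x \right)} = -9 + \left(- 168 x + x\right) = -9 - 167 x$)
$o{\left(-5,23 \right)} \left(- \frac{26}{29}\right) = \left(-9 - 3841\right) \left(- \frac{26}{29}\right) = \left(-9 - 3841\right) \left(\left(-26\right) \frac{1}{29}\right) = \left(-3850\right) \left(- \frac{26}{29}\right) = \frac{100100}{29}$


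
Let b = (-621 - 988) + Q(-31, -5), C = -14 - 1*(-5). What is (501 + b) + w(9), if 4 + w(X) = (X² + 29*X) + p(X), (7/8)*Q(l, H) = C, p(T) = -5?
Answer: -5497/7 ≈ -785.29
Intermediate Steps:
C = -9 (C = -14 + 5 = -9)
Q(l, H) = -72/7 (Q(l, H) = (8/7)*(-9) = -72/7)
w(X) = -9 + X² + 29*X (w(X) = -4 + ((X² + 29*X) - 5) = -4 + (-5 + X² + 29*X) = -9 + X² + 29*X)
b = -11335/7 (b = (-621 - 988) - 72/7 = -1609 - 72/7 = -11335/7 ≈ -1619.3)
(501 + b) + w(9) = (501 - 11335/7) + (-9 + 9² + 29*9) = -7828/7 + (-9 + 81 + 261) = -7828/7 + 333 = -5497/7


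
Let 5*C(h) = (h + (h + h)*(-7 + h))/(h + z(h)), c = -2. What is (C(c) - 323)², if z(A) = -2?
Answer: 10543009/100 ≈ 1.0543e+5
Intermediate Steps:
C(h) = (h + 2*h*(-7 + h))/(5*(-2 + h)) (C(h) = ((h + (h + h)*(-7 + h))/(h - 2))/5 = ((h + (2*h)*(-7 + h))/(-2 + h))/5 = ((h + 2*h*(-7 + h))/(-2 + h))/5 = (h + 2*h*(-7 + h))/(5*(-2 + h)))
(C(c) - 323)² = ((⅕)*(-2)*(-13 + 2*(-2))/(-2 - 2) - 323)² = ((⅕)*(-2)*(-13 - 4)/(-4) - 323)² = ((⅕)*(-2)*(-¼)*(-17) - 323)² = (-17/10 - 323)² = (-3247/10)² = 10543009/100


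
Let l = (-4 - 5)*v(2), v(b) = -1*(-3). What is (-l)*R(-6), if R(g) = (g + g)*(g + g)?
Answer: 3888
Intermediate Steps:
v(b) = 3
l = -27 (l = (-4 - 5)*3 = -9*3 = -27)
R(g) = 4*g**2 (R(g) = (2*g)*(2*g) = 4*g**2)
(-l)*R(-6) = (-1*(-27))*(4*(-6)**2) = 27*(4*36) = 27*144 = 3888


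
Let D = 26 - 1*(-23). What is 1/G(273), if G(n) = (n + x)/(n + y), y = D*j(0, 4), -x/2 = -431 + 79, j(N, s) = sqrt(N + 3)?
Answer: 273/977 + 49*sqrt(3)/977 ≈ 0.36630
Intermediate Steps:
j(N, s) = sqrt(3 + N)
D = 49 (D = 26 + 23 = 49)
x = 704 (x = -2*(-431 + 79) = -2*(-352) = 704)
y = 49*sqrt(3) (y = 49*sqrt(3 + 0) = 49*sqrt(3) ≈ 84.870)
G(n) = (704 + n)/(n + 49*sqrt(3)) (G(n) = (n + 704)/(n + 49*sqrt(3)) = (704 + n)/(n + 49*sqrt(3)))
1/G(273) = 1/((704 + 273)/(273 + 49*sqrt(3))) = 1/(977/(273 + 49*sqrt(3))) = 273/977 + 49*sqrt(3)/977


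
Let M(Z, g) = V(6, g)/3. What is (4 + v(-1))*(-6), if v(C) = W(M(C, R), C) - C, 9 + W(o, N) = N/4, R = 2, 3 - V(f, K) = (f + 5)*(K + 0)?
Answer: 51/2 ≈ 25.500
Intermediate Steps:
V(f, K) = 3 - K*(5 + f) (V(f, K) = 3 - (f + 5)*(K + 0) = 3 - (5 + f)*K = 3 - K*(5 + f))
M(Z, g) = 1 - 11*g/3 (M(Z, g) = (3 - 5*g - 1*g*6)/3 = (3 - 5*g - 6*g)*(⅓) = (3 - 11*g)*(⅓) = 1 - 11*g/3)
W(o, N) = -9 + N/4
v(C) = -9 - 3*C/4 (v(C) = (-9 + C/4) - C = -9 - 3*C/4)
(4 + v(-1))*(-6) = (4 + (-9 - ¾*(-1)))*(-6) = (4 + (-9 + ¾))*(-6) = (4 - 33/4)*(-6) = -17/4*(-6) = 51/2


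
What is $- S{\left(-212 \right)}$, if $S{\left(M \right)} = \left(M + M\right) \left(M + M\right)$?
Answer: $-179776$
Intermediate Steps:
$S{\left(M \right)} = 4 M^{2}$ ($S{\left(M \right)} = 2 M 2 M = 4 M^{2}$)
$- S{\left(-212 \right)} = - 4 \left(-212\right)^{2} = - 4 \cdot 44944 = \left(-1\right) 179776 = -179776$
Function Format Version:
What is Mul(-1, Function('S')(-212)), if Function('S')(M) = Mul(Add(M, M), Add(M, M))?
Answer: -179776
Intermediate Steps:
Function('S')(M) = Mul(4, Pow(M, 2)) (Function('S')(M) = Mul(Mul(2, M), Mul(2, M)) = Mul(4, Pow(M, 2)))
Mul(-1, Function('S')(-212)) = Mul(-1, Mul(4, Pow(-212, 2))) = Mul(-1, Mul(4, 44944)) = Mul(-1, 179776) = -179776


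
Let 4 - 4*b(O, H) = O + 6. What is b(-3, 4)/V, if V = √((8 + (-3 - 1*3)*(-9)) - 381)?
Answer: -I*√319/1276 ≈ -0.013997*I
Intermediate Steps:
b(O, H) = -½ - O/4 (b(O, H) = 1 - (O + 6)/4 = 1 - (6 + O)/4 = 1 + (-3/2 - O/4) = -½ - O/4)
V = I*√319 (V = √((8 + (-3 - 3)*(-9)) - 381) = √((8 - 6*(-9)) - 381) = √((8 + 54) - 381) = √(62 - 381) = √(-319) = I*√319 ≈ 17.861*I)
b(-3, 4)/V = (-½ - ¼*(-3))/((I*√319)) = (-½ + ¾)*(-I*√319/319) = (-I*√319/319)/4 = -I*√319/1276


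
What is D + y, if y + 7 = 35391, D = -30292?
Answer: 5092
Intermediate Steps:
y = 35384 (y = -7 + 35391 = 35384)
D + y = -30292 + 35384 = 5092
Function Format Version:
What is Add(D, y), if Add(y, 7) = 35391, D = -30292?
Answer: 5092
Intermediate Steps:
y = 35384 (y = Add(-7, 35391) = 35384)
Add(D, y) = Add(-30292, 35384) = 5092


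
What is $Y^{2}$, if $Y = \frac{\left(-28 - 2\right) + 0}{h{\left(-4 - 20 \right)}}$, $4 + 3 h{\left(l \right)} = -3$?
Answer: $\frac{8100}{49} \approx 165.31$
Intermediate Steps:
$h{\left(l \right)} = - \frac{7}{3}$ ($h{\left(l \right)} = - \frac{4}{3} + \frac{1}{3} \left(-3\right) = - \frac{4}{3} - 1 = - \frac{7}{3}$)
$Y = \frac{90}{7}$ ($Y = \frac{\left(-28 - 2\right) + 0}{- \frac{7}{3}} = \left(-30 + 0\right) \left(- \frac{3}{7}\right) = \left(-30\right) \left(- \frac{3}{7}\right) = \frac{90}{7} \approx 12.857$)
$Y^{2} = \left(\frac{90}{7}\right)^{2} = \frac{8100}{49}$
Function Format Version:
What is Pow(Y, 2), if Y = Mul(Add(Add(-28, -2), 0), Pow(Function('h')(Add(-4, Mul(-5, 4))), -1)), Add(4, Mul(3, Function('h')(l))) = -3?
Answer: Rational(8100, 49) ≈ 165.31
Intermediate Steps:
Function('h')(l) = Rational(-7, 3) (Function('h')(l) = Add(Rational(-4, 3), Mul(Rational(1, 3), -3)) = Add(Rational(-4, 3), -1) = Rational(-7, 3))
Y = Rational(90, 7) (Y = Mul(Add(Add(-28, -2), 0), Pow(Rational(-7, 3), -1)) = Mul(Add(-30, 0), Rational(-3, 7)) = Mul(-30, Rational(-3, 7)) = Rational(90, 7) ≈ 12.857)
Pow(Y, 2) = Pow(Rational(90, 7), 2) = Rational(8100, 49)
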